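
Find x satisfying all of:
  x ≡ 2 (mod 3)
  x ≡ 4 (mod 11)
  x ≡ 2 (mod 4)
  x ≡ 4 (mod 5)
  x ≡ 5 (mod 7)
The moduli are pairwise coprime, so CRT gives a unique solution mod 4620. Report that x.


Product of moduli M = 3 · 11 · 4 · 5 · 7 = 4620.
Merge one congruence at a time:
  Start: x ≡ 2 (mod 3).
  Combine with x ≡ 4 (mod 11); new modulus lcm = 33.
    Write x = 2 + 3·t and substitute into x ≡ 4 (mod 11): 3·t ≡ 4 − 2 = 2 (mod 11).
    The inverse of 3 mod 11 is 4 (since 3·4 = 12 = 1·11 + 1), so t ≡ 4·2 = 8 ≡ 8 (mod 11).
    Then x = 2 + 3·8 = 26, valid modulo lcm(3, 11) = 33: x ≡ 26 (mod 33).
  Combine with x ≡ 2 (mod 4); new modulus lcm = 132.
    Write x = 26 + 33·t and substitute into x ≡ 2 (mod 4): 33·t ≡ 2 − 26 = -24 (mod 4).
    Reduce coefficients mod 4: 1·t ≡ 0 (mod 4).
    So t ≡ 0 (mod 4).
    Then x = 26 + 33·0 = 26, valid modulo lcm(33, 4) = 132: x ≡ 26 (mod 132).
  Combine with x ≡ 4 (mod 5); new modulus lcm = 660.
    Write x = 26 + 132·t and substitute into x ≡ 4 (mod 5): 132·t ≡ 4 − 26 = -22 (mod 5).
    Reduce coefficients mod 5: 2·t ≡ 3 (mod 5).
    The inverse of 2 mod 5 is 3 (since 2·3 = 6 = 1·5 + 1), so t ≡ 3·3 = 9 ≡ 4 (mod 5).
    Then x = 26 + 132·4 = 554, valid modulo lcm(132, 5) = 660: x ≡ 554 (mod 660).
  Combine with x ≡ 5 (mod 7); new modulus lcm = 4620.
    Write x = 554 + 660·t and substitute into x ≡ 5 (mod 7): 660·t ≡ 5 − 554 = -549 (mod 7).
    Reduce coefficients mod 7: 2·t ≡ 4 (mod 7).
    The inverse of 2 mod 7 is 4 (since 2·4 = 8 = 1·7 + 1), so t ≡ 4·4 = 16 ≡ 2 (mod 7).
    Then x = 554 + 660·2 = 1874, valid modulo lcm(660, 7) = 4620: x ≡ 1874 (mod 4620).
Verify against each original: 1874 mod 3 = 2, 1874 mod 11 = 4, 1874 mod 4 = 2, 1874 mod 5 = 4, 1874 mod 7 = 5.

x ≡ 1874 (mod 4620).


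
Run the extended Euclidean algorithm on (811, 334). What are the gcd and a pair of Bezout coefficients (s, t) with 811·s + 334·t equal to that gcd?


Euclidean algorithm on (811, 334) — divide until remainder is 0:
  811 = 2 · 334 + 143
  334 = 2 · 143 + 48
  143 = 2 · 48 + 47
  48 = 1 · 47 + 1
  47 = 47 · 1 + 0
gcd(811, 334) = 1.
Track Bezout coefficients alongside the remainders: start with r₀ = 811 = a·1 + b·0 (s = 1, t = 0) and r₁ = 334 = a·0 + b·1 (s = 0, t = 1); each new remainder r_{k+1} = r_{k-1} − q_k·r_k inherits s_{k+1} = s_{k-1} − q_k·s_k, t_{k+1} = t_{k-1} − q_k·t_k, so r_k = a·s_k + b·t_k at every step:
  q = 2: r = 143, s = 1 − 2·0 = 1, t = 0 − 2·1 = -2  (check: 811·1 + 334·(-2) = 143)
  q = 2: r = 48, s = 0 − 2·1 = -2, t = 1 − 2·(-2) = 5  (check: 811·(-2) + 334·5 = 48)
  q = 2: r = 47, s = 1 − 2·(-2) = 5, t = -2 − 2·5 = -12  (check: 811·5 + 334·(-12) = 47)
  q = 1: r = 1, s = -2 − 1·5 = -7, t = 5 − 1·(-12) = 17  (check: 811·(-7) + 334·17 = 1)
The row with r = 1 (the gcd) gives the Bezout coefficients s = -7, t = 17.
Result: 811 · (-7) + 334 · (17) = 1.

gcd(811, 334) = 1; s = -7, t = 17 (check: 811·(-7) + 334·17 = 1).


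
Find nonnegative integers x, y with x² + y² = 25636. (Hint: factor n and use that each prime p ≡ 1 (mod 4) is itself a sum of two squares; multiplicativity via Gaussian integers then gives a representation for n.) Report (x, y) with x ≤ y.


Step 1: Factor n = 25636 = 2^2 · 13 · 17 · 29.
Step 2: Check the mod-4 condition on each prime factor: 2 = 2 (special); 13 ≡ 1 (mod 4), exponent 1; 17 ≡ 1 (mod 4), exponent 1; 29 ≡ 1 (mod 4), exponent 1.
All primes ≡ 3 (mod 4) appear to even exponent (or don't appear), so by the two-squares theorem n IS expressible as a sum of two squares.
Step 3: Build a representation. Group n = k² · m with k = 2 and m = 13 · 17 · 29 = 6409 (a product of primes ≡ 1 (mod 4)); a representation of m scales to one of n via (k·x)² + (k·y)² = k²(x² + y²). Each prime p ≡ 1 (mod 4) is itself a sum of two squares; find a² by testing p − a² for a perfect square:
  13: 13 − 1² = 12, 13 − 2² = 9 = 3² ⇒ 13 = 2² + 3².
  17: 17 − 1² = 16 = 4² ⇒ 17 = 1² + 4².
  29: 29 − 1² = 28, 29 − 2² = 25 = 5² ⇒ 29 = 2² + 5².
  Combine using the Brahmagupta–Fibonacci identity (a² + b²)(c² + d²) = (ac − bd)² + (ad + bc)² = (ac + bd)² + (ad − bc)²:
  13 · 17 = 221: from (2² + 3²)(1² + 4²), take (2·1 − 3·4, 2·4 + 3·1) = (2 − 12, 8 + 3) = (-10, 11); dropping signs (only squares matter) gives (10, 11); check 10² + 11² = 100 + 121 = 221 ✓.
  221 · 29 = 6409: from (10² + 11²)(2² + 5²), take (10·2 − 11·5, 10·5 + 11·2) = (20 − 55, 50 + 22) = (-35, 72); dropping signs (only squares matter) gives (35, 72); check 35² + 72² = 1225 + 5184 = 6409 ✓.
  Scale by k = 2: (2·35, 2·72) = (70, 144).
Step 4: Order so x ≤ y and verify: 70² + 144² = 4900 + 20736 = 25636 = n. ✓

n = 25636 = 70² + 144² (one valid representation with x ≤ y).


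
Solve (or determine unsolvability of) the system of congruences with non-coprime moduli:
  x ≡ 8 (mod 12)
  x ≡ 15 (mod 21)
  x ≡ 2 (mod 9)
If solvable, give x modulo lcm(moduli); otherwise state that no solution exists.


Moduli 12, 21, 9 are not pairwise coprime, so CRT works modulo lcm(m_i) when all pairwise compatibility conditions hold.
Pairwise compatibility: gcd(m_i, m_j) must divide a_i - a_j for every pair.
Merge one congruence at a time:
  Start: x ≡ 8 (mod 12).
  Combine with x ≡ 15 (mod 21): gcd(12, 21) = 3, and 15 - 8 = 7 is NOT divisible by 3.
    ⇒ system is inconsistent (no integer solution).

No solution (the system is inconsistent).


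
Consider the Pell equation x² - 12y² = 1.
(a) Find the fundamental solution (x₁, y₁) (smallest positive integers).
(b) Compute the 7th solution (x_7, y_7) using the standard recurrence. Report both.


Step 1: Find the fundamental solution (x₁, y₁) of x² - 12y² = 1.
  Expand √12 as a continued fraction. a₀ = ⌊√12⌋ = 3; iterate m_{k+1} = d_k·a_k − m_k, d_{k+1} = (12 − m_{k+1}²)/d_k, a_{k+1} = ⌊(a₀ + m_{k+1})/d_{k+1}⌋ (starting m₀ = 0, d₀ = 1), with convergents p_k = a_k·p_{k-1} + p_{k-2}, q_k = a_k·q_{k-1} + q_{k-2} (p₋₁ = 1, q₋₁ = 0):
  k = 0: a₀ = 3; p₀/q₀ = 3/1; p₀² − 12·q₀² = 9 − 12 = -3.
  k = 1: m = 3, d = 3, a = ⌊(3 + 3)/3⌋ = 2; p/q = (2·3 + 1)/(2·1 + 0) = 7/2; p² − 12·q² = 49 − 48 = 1.
  The first convergent with p² − 12·q² = 1 gives the fundamental solution (x₁, y₁) = (7, 2).
Step 2: Apply the recurrence (x_{n+1}, y_{n+1}) = (x₁x_n + 12y₁y_n, x₁y_n + y₁x_n) repeatedly.
  From (x_1, y_1) = (7, 2): x_2 = 7·7 + 12·2·2 = 97; y_2 = 7·2 + 2·7 = 28.
  From (x_2, y_2) = (97, 28): x_3 = 7·97 + 12·2·28 = 1351; y_3 = 7·28 + 2·97 = 390.
  From (x_3, y_3) = (1351, 390): x_4 = 7·1351 + 12·2·390 = 18817; y_4 = 7·390 + 2·1351 = 5432.
  From (x_4, y_4) = (18817, 5432): x_5 = 7·18817 + 12·2·5432 = 262087; y_5 = 7·5432 + 2·18817 = 75658.
  From (x_5, y_5) = (262087, 75658): x_6 = 7·262087 + 12·2·75658 = 3650401; y_6 = 7·75658 + 2·262087 = 1053780.
  From (x_6, y_6) = (3650401, 1053780): x_7 = 7·3650401 + 12·2·1053780 = 50843527; y_7 = 7·1053780 + 2·3650401 = 14677262.
Step 3: Verify x_7² - 12·y_7² = 2585064237799729 - 2585064237799728 = 1 (should be 1). ✓

(x_1, y_1) = (7, 2); (x_7, y_7) = (50843527, 14677262).


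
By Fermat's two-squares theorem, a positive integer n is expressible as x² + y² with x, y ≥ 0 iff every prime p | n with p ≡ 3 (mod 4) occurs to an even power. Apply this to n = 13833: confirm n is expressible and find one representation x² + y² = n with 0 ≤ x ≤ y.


Step 1: Factor n = 13833 = 3^2 · 29 · 53.
Step 2: Check the mod-4 condition on each prime factor: 3 ≡ 3 (mod 4), exponent 2 (must be even); 29 ≡ 1 (mod 4), exponent 1; 53 ≡ 1 (mod 4), exponent 1.
All primes ≡ 3 (mod 4) appear to even exponent (or don't appear), so by the two-squares theorem n IS expressible as a sum of two squares.
Step 3: Build a representation. Group n = k² · m with k = 3 and m = 29 · 53 = 1537 (a product of primes ≡ 1 (mod 4)); a representation of m scales to one of n via (k·x)² + (k·y)² = k²(x² + y²). Each prime p ≡ 1 (mod 4) is itself a sum of two squares; find a² by testing p − a² for a perfect square:
  29: 29 − 1² = 28, 29 − 2² = 25 = 5² ⇒ 29 = 2² + 5².
  53: 53 − 1² = 52, 53 − 2² = 49 = 7² ⇒ 53 = 2² + 7².
  Combine using the Brahmagupta–Fibonacci identity (a² + b²)(c² + d²) = (ac − bd)² + (ad + bc)² = (ac + bd)² + (ad − bc)²:
  29 · 53 = 1537: from (2² + 5²)(2² + 7²), take (2·2 − 5·7, 2·7 + 5·2) = (4 − 35, 14 + 10) = (-31, 24); dropping signs (only squares matter) gives (31, 24); check 31² + 24² = 961 + 576 = 1537 ✓.
  Scale by k = 3: (3·31, 3·24) = (93, 72).
Step 4: Order so x ≤ y and verify: 72² + 93² = 5184 + 8649 = 13833 = n. ✓

n = 13833 = 72² + 93² (one valid representation with x ≤ y).


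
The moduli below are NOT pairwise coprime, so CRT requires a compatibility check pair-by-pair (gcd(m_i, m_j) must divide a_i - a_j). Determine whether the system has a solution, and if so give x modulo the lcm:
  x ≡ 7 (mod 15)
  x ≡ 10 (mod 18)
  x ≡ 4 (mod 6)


Moduli 15, 18, 6 are not pairwise coprime, so CRT works modulo lcm(m_i) when all pairwise compatibility conditions hold.
Pairwise compatibility: gcd(m_i, m_j) must divide a_i - a_j for every pair.
Merge one congruence at a time:
  Start: x ≡ 7 (mod 15).
  Combine with x ≡ 10 (mod 18): gcd(15, 18) = 3; 10 - 7 = 3, which IS divisible by 3, so compatible.
    Write x = 7 + 15·t and substitute into x ≡ 10 (mod 18): 15·t ≡ 10 − 7 = 3 (mod 18).
    Divide the congruence (and modulus) by g = 3: 5·t ≡ 1 (mod 6).
    The inverse of 5 mod 6 is 5 (since 5·5 = 25 = 4·6 + 1), so t ≡ 5·1 = 5 ≡ 5 (mod 6).
    Then x = 7 + 15·5 = 82, valid modulo lcm(15, 18) = 90: x ≡ 82 (mod 90).
  Combine with x ≡ 4 (mod 6): gcd(90, 6) = 6; 4 - 82 = -78, which IS divisible by 6, so compatible.
    Write x = 82 + 90·t and substitute into x ≡ 4 (mod 6): 90·t ≡ 4 − 82 = -78 (mod 6).
    Divide the congruence (and modulus) by g = 6: 15·t ≡ -13 (mod 1).
    Modulo 1 every t works; take t = 0.
    Then x = 82 + 90·0 = 82, valid modulo lcm(90, 6) = 90: x ≡ 82 (mod 90).
Verify: 82 mod 15 = 7, 82 mod 18 = 10, 82 mod 6 = 4.

x ≡ 82 (mod 90).


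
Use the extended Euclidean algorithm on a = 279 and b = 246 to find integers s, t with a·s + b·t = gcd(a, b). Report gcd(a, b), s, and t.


Euclidean algorithm on (279, 246) — divide until remainder is 0:
  279 = 1 · 246 + 33
  246 = 7 · 33 + 15
  33 = 2 · 15 + 3
  15 = 5 · 3 + 0
gcd(279, 246) = 3.
Track Bezout coefficients alongside the remainders: start with r₀ = 279 = a·1 + b·0 (s = 1, t = 0) and r₁ = 246 = a·0 + b·1 (s = 0, t = 1); each new remainder r_{k+1} = r_{k-1} − q_k·r_k inherits s_{k+1} = s_{k-1} − q_k·s_k, t_{k+1} = t_{k-1} − q_k·t_k, so r_k = a·s_k + b·t_k at every step:
  q = 1: r = 33, s = 1 − 1·0 = 1, t = 0 − 1·1 = -1  (check: 279·1 + 246·(-1) = 33)
  q = 7: r = 15, s = 0 − 7·1 = -7, t = 1 − 7·(-1) = 8  (check: 279·(-7) + 246·8 = 15)
  q = 2: r = 3, s = 1 − 2·(-7) = 15, t = -1 − 2·8 = -17  (check: 279·15 + 246·(-17) = 3)
The row with r = 3 (the gcd) gives the Bezout coefficients s = 15, t = -17.
Result: 279 · (15) + 246 · (-17) = 3.

gcd(279, 246) = 3; s = 15, t = -17 (check: 279·15 + 246·(-17) = 3).


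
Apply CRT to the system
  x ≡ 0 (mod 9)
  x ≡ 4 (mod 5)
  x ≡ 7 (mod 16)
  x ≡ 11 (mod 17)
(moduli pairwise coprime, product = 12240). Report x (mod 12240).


Product of moduli M = 9 · 5 · 16 · 17 = 12240.
Merge one congruence at a time:
  Start: x ≡ 0 (mod 9).
  Combine with x ≡ 4 (mod 5); new modulus lcm = 45.
    Write x = 0 + 9·t and substitute into x ≡ 4 (mod 5): 9·t ≡ 4 − 0 = 4 (mod 5).
    Reduce coefficients mod 5: 4·t ≡ 4 (mod 5).
    The inverse of 4 mod 5 is 4 (since 4·4 = 16 = 3·5 + 1), so t ≡ 4·4 = 16 ≡ 1 (mod 5).
    Then x = 0 + 9·1 = 9, valid modulo lcm(9, 5) = 45: x ≡ 9 (mod 45).
  Combine with x ≡ 7 (mod 16); new modulus lcm = 720.
    Write x = 9 + 45·t and substitute into x ≡ 7 (mod 16): 45·t ≡ 7 − 9 = -2 (mod 16).
    Reduce coefficients mod 16: 13·t ≡ 14 (mod 16).
    The inverse of 13 mod 16 is 5 (since 13·5 = 65 = 4·16 + 1), so t ≡ 5·14 = 70 ≡ 6 (mod 16).
    Then x = 9 + 45·6 = 279, valid modulo lcm(45, 16) = 720: x ≡ 279 (mod 720).
  Combine with x ≡ 11 (mod 17); new modulus lcm = 12240.
    Write x = 279 + 720·t and substitute into x ≡ 11 (mod 17): 720·t ≡ 11 − 279 = -268 (mod 17).
    Reduce coefficients mod 17: 6·t ≡ 4 (mod 17).
    The inverse of 6 mod 17 is 3 (since 6·3 = 18 = 1·17 + 1), so t ≡ 3·4 = 12 ≡ 12 (mod 17).
    Then x = 279 + 720·12 = 8919, valid modulo lcm(720, 17) = 12240: x ≡ 8919 (mod 12240).
Verify against each original: 8919 mod 9 = 0, 8919 mod 5 = 4, 8919 mod 16 = 7, 8919 mod 17 = 11.

x ≡ 8919 (mod 12240).


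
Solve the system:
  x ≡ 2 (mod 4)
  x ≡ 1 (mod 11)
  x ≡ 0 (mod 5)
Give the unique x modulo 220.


Moduli 4, 11, 5 are pairwise coprime; by CRT there is a unique solution modulo M = 4 · 11 · 5 = 220.
Solve pairwise, accumulating the modulus:
  Start with x ≡ 2 (mod 4).
  Combine with x ≡ 1 (mod 11): since gcd(4, 11) = 1, we get a unique residue mod 44.
    Write x = 2 + 4·t and substitute into x ≡ 1 (mod 11): 4·t ≡ 1 − 2 = -1 (mod 11).
    Reduce coefficients mod 11: 4·t ≡ 10 (mod 11).
    The inverse of 4 mod 11 is 3 (since 4·3 = 12 = 1·11 + 1), so t ≡ 3·10 = 30 ≡ 8 (mod 11).
    Then x = 2 + 4·8 = 34, valid modulo lcm(4, 11) = 44: x ≡ 34 (mod 44).
  Combine with x ≡ 0 (mod 5): since gcd(44, 5) = 1, we get a unique residue mod 220.
    Write x = 34 + 44·t and substitute into x ≡ 0 (mod 5): 44·t ≡ 0 − 34 = -34 (mod 5).
    Reduce coefficients mod 5: 4·t ≡ 1 (mod 5).
    The inverse of 4 mod 5 is 4 (since 4·4 = 16 = 3·5 + 1), so t ≡ 4·1 = 4 ≡ 4 (mod 5).
    Then x = 34 + 44·4 = 210, valid modulo lcm(44, 5) = 220: x ≡ 210 (mod 220).
Verify: 210 mod 4 = 2 ✓, 210 mod 11 = 1 ✓, 210 mod 5 = 0 ✓.

x ≡ 210 (mod 220).


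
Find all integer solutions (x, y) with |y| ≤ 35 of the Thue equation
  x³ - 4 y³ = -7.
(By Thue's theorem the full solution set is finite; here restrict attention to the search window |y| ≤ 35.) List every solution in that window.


The equation is x³ - 4y³ = -7. For fixed y, x³ = 4·y³ − 7, so a solution requires the RHS to be a perfect cube.
Strategy: iterate y from -35 to 35, compute RHS = 4·y³ − 7, and check whether it is a (positive or negative) perfect cube.
Check small values of y:
  y = 0: RHS = -7 is not a perfect cube.
  y = 1: RHS = -3 is not a perfect cube.
  y = -1: RHS = -11 is not a perfect cube.
  y = 2: RHS = 25 is not a perfect cube.
  y = -2: RHS = -39 is not a perfect cube.
  y = 3: RHS = 101 is not a perfect cube.
  y = -3: RHS = -115 is not a perfect cube.
Continuing the search up to |y| = 35 finds no solutions either.
No (x, y) in the scanned range satisfies the equation.

No integer solutions with |y| ≤ 35.


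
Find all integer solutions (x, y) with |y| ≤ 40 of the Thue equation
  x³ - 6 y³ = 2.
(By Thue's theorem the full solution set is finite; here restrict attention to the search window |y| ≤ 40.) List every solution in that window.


The equation is x³ - 6y³ = 2. For fixed y, x³ = 6·y³ + 2, so a solution requires the RHS to be a perfect cube.
Strategy: iterate y from -40 to 40, compute RHS = 6·y³ + 2, and check whether it is a (positive or negative) perfect cube.
Check small values of y:
  y = 0: RHS = 2 is not a perfect cube.
  y = 1: RHS = 8 = (2)³ ⇒ x = 2 works.
  y = -1: RHS = -4 is not a perfect cube.
  y = 2: RHS = 50 is not a perfect cube.
  y = -2: RHS = -46 is not a perfect cube.
  y = 3: RHS = 164 is not a perfect cube.
  y = -3: RHS = -160 is not a perfect cube.
Continuing the search up to |y| = 40 finds no further solutions beyond those listed.
Collected solutions: (2, 1).

Solutions (with |y| ≤ 40): (2, 1).


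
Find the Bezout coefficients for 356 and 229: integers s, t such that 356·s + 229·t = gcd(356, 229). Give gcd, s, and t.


Euclidean algorithm on (356, 229) — divide until remainder is 0:
  356 = 1 · 229 + 127
  229 = 1 · 127 + 102
  127 = 1 · 102 + 25
  102 = 4 · 25 + 2
  25 = 12 · 2 + 1
  2 = 2 · 1 + 0
gcd(356, 229) = 1.
Track Bezout coefficients alongside the remainders: start with r₀ = 356 = a·1 + b·0 (s = 1, t = 0) and r₁ = 229 = a·0 + b·1 (s = 0, t = 1); each new remainder r_{k+1} = r_{k-1} − q_k·r_k inherits s_{k+1} = s_{k-1} − q_k·s_k, t_{k+1} = t_{k-1} − q_k·t_k, so r_k = a·s_k + b·t_k at every step:
  q = 1: r = 127, s = 1 − 1·0 = 1, t = 0 − 1·1 = -1  (check: 356·1 + 229·(-1) = 127)
  q = 1: r = 102, s = 0 − 1·1 = -1, t = 1 − 1·(-1) = 2  (check: 356·(-1) + 229·2 = 102)
  q = 1: r = 25, s = 1 − 1·(-1) = 2, t = -1 − 1·2 = -3  (check: 356·2 + 229·(-3) = 25)
  q = 4: r = 2, s = -1 − 4·2 = -9, t = 2 − 4·(-3) = 14  (check: 356·(-9) + 229·14 = 2)
  q = 12: r = 1, s = 2 − 12·(-9) = 110, t = -3 − 12·14 = -171  (check: 356·110 + 229·(-171) = 1)
The row with r = 1 (the gcd) gives the Bezout coefficients s = 110, t = -171.
Result: 356 · (110) + 229 · (-171) = 1.

gcd(356, 229) = 1; s = 110, t = -171 (check: 356·110 + 229·(-171) = 1).


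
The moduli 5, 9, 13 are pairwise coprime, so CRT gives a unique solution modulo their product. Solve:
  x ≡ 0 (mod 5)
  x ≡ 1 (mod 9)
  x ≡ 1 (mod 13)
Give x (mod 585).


Moduli 5, 9, 13 are pairwise coprime; by CRT there is a unique solution modulo M = 5 · 9 · 13 = 585.
Solve pairwise, accumulating the modulus:
  Start with x ≡ 0 (mod 5).
  Combine with x ≡ 1 (mod 9): since gcd(5, 9) = 1, we get a unique residue mod 45.
    Write x = 0 + 5·t and substitute into x ≡ 1 (mod 9): 5·t ≡ 1 − 0 = 1 (mod 9).
    The inverse of 5 mod 9 is 2 (since 5·2 = 10 = 1·9 + 1), so t ≡ 2·1 = 2 ≡ 2 (mod 9).
    Then x = 0 + 5·2 = 10, valid modulo lcm(5, 9) = 45: x ≡ 10 (mod 45).
  Combine with x ≡ 1 (mod 13): since gcd(45, 13) = 1, we get a unique residue mod 585.
    Write x = 10 + 45·t and substitute into x ≡ 1 (mod 13): 45·t ≡ 1 − 10 = -9 (mod 13).
    Reduce coefficients mod 13: 6·t ≡ 4 (mod 13).
    The inverse of 6 mod 13 is 11 (since 6·11 = 66 = 5·13 + 1), so t ≡ 11·4 = 44 ≡ 5 (mod 13).
    Then x = 10 + 45·5 = 235, valid modulo lcm(45, 13) = 585: x ≡ 235 (mod 585).
Verify: 235 mod 5 = 0 ✓, 235 mod 9 = 1 ✓, 235 mod 13 = 1 ✓.

x ≡ 235 (mod 585).


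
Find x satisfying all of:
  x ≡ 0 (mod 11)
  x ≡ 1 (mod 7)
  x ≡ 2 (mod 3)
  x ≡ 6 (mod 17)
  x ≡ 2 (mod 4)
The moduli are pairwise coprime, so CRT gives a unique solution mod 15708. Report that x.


Product of moduli M = 11 · 7 · 3 · 17 · 4 = 15708.
Merge one congruence at a time:
  Start: x ≡ 0 (mod 11).
  Combine with x ≡ 1 (mod 7); new modulus lcm = 77.
    Write x = 0 + 11·t and substitute into x ≡ 1 (mod 7): 11·t ≡ 1 − 0 = 1 (mod 7).
    Reduce coefficients mod 7: 4·t ≡ 1 (mod 7).
    The inverse of 4 mod 7 is 2 (since 4·2 = 8 = 1·7 + 1), so t ≡ 2·1 = 2 ≡ 2 (mod 7).
    Then x = 0 + 11·2 = 22, valid modulo lcm(11, 7) = 77: x ≡ 22 (mod 77).
  Combine with x ≡ 2 (mod 3); new modulus lcm = 231.
    Write x = 22 + 77·t and substitute into x ≡ 2 (mod 3): 77·t ≡ 2 − 22 = -20 (mod 3).
    Reduce coefficients mod 3: 2·t ≡ 1 (mod 3).
    The inverse of 2 mod 3 is 2 (since 2·2 = 4 = 1·3 + 1), so t ≡ 2·1 = 2 ≡ 2 (mod 3).
    Then x = 22 + 77·2 = 176, valid modulo lcm(77, 3) = 231: x ≡ 176 (mod 231).
  Combine with x ≡ 6 (mod 17); new modulus lcm = 3927.
    Write x = 176 + 231·t and substitute into x ≡ 6 (mod 17): 231·t ≡ 6 − 176 = -170 (mod 17).
    Reduce coefficients mod 17: 10·t ≡ 0 (mod 17).
    The inverse of 10 mod 17 is 12 (since 10·12 = 120 = 7·17 + 1), so t ≡ 12·0 = 0 ≡ 0 (mod 17).
    Then x = 176 + 231·0 = 176, valid modulo lcm(231, 17) = 3927: x ≡ 176 (mod 3927).
  Combine with x ≡ 2 (mod 4); new modulus lcm = 15708.
    Write x = 176 + 3927·t and substitute into x ≡ 2 (mod 4): 3927·t ≡ 2 − 176 = -174 (mod 4).
    Reduce coefficients mod 4: 3·t ≡ 2 (mod 4).
    The inverse of 3 mod 4 is 3 (since 3·3 = 9 = 2·4 + 1), so t ≡ 3·2 = 6 ≡ 2 (mod 4).
    Then x = 176 + 3927·2 = 8030, valid modulo lcm(3927, 4) = 15708: x ≡ 8030 (mod 15708).
Verify against each original: 8030 mod 11 = 0, 8030 mod 7 = 1, 8030 mod 3 = 2, 8030 mod 17 = 6, 8030 mod 4 = 2.

x ≡ 8030 (mod 15708).


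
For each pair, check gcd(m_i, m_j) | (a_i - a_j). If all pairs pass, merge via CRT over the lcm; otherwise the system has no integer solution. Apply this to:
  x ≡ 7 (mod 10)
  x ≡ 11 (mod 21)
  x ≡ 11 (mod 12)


Moduli 10, 21, 12 are not pairwise coprime, so CRT works modulo lcm(m_i) when all pairwise compatibility conditions hold.
Pairwise compatibility: gcd(m_i, m_j) must divide a_i - a_j for every pair.
Merge one congruence at a time:
  Start: x ≡ 7 (mod 10).
  Combine with x ≡ 11 (mod 21): gcd(10, 21) = 1; 11 - 7 = 4, which IS divisible by 1, so compatible.
    Write x = 7 + 10·t and substitute into x ≡ 11 (mod 21): 10·t ≡ 11 − 7 = 4 (mod 21).
    The inverse of 10 mod 21 is 19 (since 10·19 = 190 = 9·21 + 1), so t ≡ 19·4 = 76 ≡ 13 (mod 21).
    Then x = 7 + 10·13 = 137, valid modulo lcm(10, 21) = 210: x ≡ 137 (mod 210).
  Combine with x ≡ 11 (mod 12): gcd(210, 12) = 6; 11 - 137 = -126, which IS divisible by 6, so compatible.
    Write x = 137 + 210·t and substitute into x ≡ 11 (mod 12): 210·t ≡ 11 − 137 = -126 (mod 12).
    Divide the congruence (and modulus) by g = 6: 35·t ≡ -21 (mod 2).
    Reduce coefficients mod 2: 1·t ≡ 1 (mod 2).
    So t ≡ 1 (mod 2).
    Then x = 137 + 210·1 = 347, valid modulo lcm(210, 12) = 420: x ≡ 347 (mod 420).
Verify: 347 mod 10 = 7, 347 mod 21 = 11, 347 mod 12 = 11.

x ≡ 347 (mod 420).


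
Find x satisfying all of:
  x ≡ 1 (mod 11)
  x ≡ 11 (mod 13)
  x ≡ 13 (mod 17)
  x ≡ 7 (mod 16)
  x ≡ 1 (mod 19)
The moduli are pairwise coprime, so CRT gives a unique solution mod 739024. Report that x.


Product of moduli M = 11 · 13 · 17 · 16 · 19 = 739024.
Merge one congruence at a time:
  Start: x ≡ 1 (mod 11).
  Combine with x ≡ 11 (mod 13); new modulus lcm = 143.
    Write x = 1 + 11·t and substitute into x ≡ 11 (mod 13): 11·t ≡ 11 − 1 = 10 (mod 13).
    The inverse of 11 mod 13 is 6 (since 11·6 = 66 = 5·13 + 1), so t ≡ 6·10 = 60 ≡ 8 (mod 13).
    Then x = 1 + 11·8 = 89, valid modulo lcm(11, 13) = 143: x ≡ 89 (mod 143).
  Combine with x ≡ 13 (mod 17); new modulus lcm = 2431.
    Write x = 89 + 143·t and substitute into x ≡ 13 (mod 17): 143·t ≡ 13 − 89 = -76 (mod 17).
    Reduce coefficients mod 17: 7·t ≡ 9 (mod 17).
    The inverse of 7 mod 17 is 5 (since 7·5 = 35 = 2·17 + 1), so t ≡ 5·9 = 45 ≡ 11 (mod 17).
    Then x = 89 + 143·11 = 1662, valid modulo lcm(143, 17) = 2431: x ≡ 1662 (mod 2431).
  Combine with x ≡ 7 (mod 16); new modulus lcm = 38896.
    Write x = 1662 + 2431·t and substitute into x ≡ 7 (mod 16): 2431·t ≡ 7 − 1662 = -1655 (mod 16).
    Reduce coefficients mod 16: 15·t ≡ 9 (mod 16).
    The inverse of 15 mod 16 is 15 (since 15·15 = 225 = 14·16 + 1), so t ≡ 15·9 = 135 ≡ 7 (mod 16).
    Then x = 1662 + 2431·7 = 18679, valid modulo lcm(2431, 16) = 38896: x ≡ 18679 (mod 38896).
  Combine with x ≡ 1 (mod 19); new modulus lcm = 739024.
    Write x = 18679 + 38896·t and substitute into x ≡ 1 (mod 19): 38896·t ≡ 1 − 18679 = -18678 (mod 19).
    Reduce coefficients mod 19: 3·t ≡ 18 (mod 19).
    The inverse of 3 mod 19 is 13 (since 3·13 = 39 = 2·19 + 1), so t ≡ 13·18 = 234 ≡ 6 (mod 19).
    Then x = 18679 + 38896·6 = 252055, valid modulo lcm(38896, 19) = 739024: x ≡ 252055 (mod 739024).
Verify against each original: 252055 mod 11 = 1, 252055 mod 13 = 11, 252055 mod 17 = 13, 252055 mod 16 = 7, 252055 mod 19 = 1.

x ≡ 252055 (mod 739024).


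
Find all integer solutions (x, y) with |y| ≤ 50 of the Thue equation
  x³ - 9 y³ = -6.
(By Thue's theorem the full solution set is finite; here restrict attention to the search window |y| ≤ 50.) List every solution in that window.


The equation is x³ - 9y³ = -6. For fixed y, x³ = 9·y³ − 6, so a solution requires the RHS to be a perfect cube.
Strategy: iterate y from -50 to 50, compute RHS = 9·y³ − 6, and check whether it is a (positive or negative) perfect cube.
Check small values of y:
  y = 0: RHS = -6 is not a perfect cube.
  y = 1: RHS = 3 is not a perfect cube.
  y = -1: RHS = -15 is not a perfect cube.
  y = 2: RHS = 66 is not a perfect cube.
  y = -2: RHS = -78 is not a perfect cube.
  y = 3: RHS = 237 is not a perfect cube.
  y = -3: RHS = -249 is not a perfect cube.
Continuing the search up to |y| = 50 finds no solutions either.
No (x, y) in the scanned range satisfies the equation.

No integer solutions with |y| ≤ 50.


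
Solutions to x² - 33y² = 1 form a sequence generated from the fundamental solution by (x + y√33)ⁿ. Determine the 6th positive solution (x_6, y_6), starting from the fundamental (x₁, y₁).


Step 1: Find the fundamental solution (x₁, y₁) of x² - 33y² = 1.
  Expand √33 as a continued fraction. a₀ = ⌊√33⌋ = 5; iterate m_{k+1} = d_k·a_k − m_k, d_{k+1} = (33 − m_{k+1}²)/d_k, a_{k+1} = ⌊(a₀ + m_{k+1})/d_{k+1}⌋ (starting m₀ = 0, d₀ = 1), with convergents p_k = a_k·p_{k-1} + p_{k-2}, q_k = a_k·q_{k-1} + q_{k-2} (p₋₁ = 1, q₋₁ = 0):
  k = 0: a₀ = 5; p₀/q₀ = 5/1; p₀² − 33·q₀² = 25 − 33 = -8.
  k = 1: m = 5, d = 8, a = ⌊(5 + 5)/8⌋ = 1; p/q = (1·5 + 1)/(1·1 + 0) = 6/1; p² − 33·q² = 36 − 33 = 3.
  k = 2: m = 3, d = 3, a = ⌊(5 + 3)/3⌋ = 2; p/q = (2·6 + 5)/(2·1 + 1) = 17/3; p² − 33·q² = 289 − 297 = -8.
  k = 3: m = 3, d = 8, a = ⌊(5 + 3)/8⌋ = 1; p/q = (1·17 + 6)/(1·3 + 1) = 23/4; p² − 33·q² = 529 − 528 = 1.
  The first convergent with p² − 33·q² = 1 gives the fundamental solution (x₁, y₁) = (23, 4).
Step 2: Apply the recurrence (x_{n+1}, y_{n+1}) = (x₁x_n + 33y₁y_n, x₁y_n + y₁x_n) repeatedly.
  From (x_1, y_1) = (23, 4): x_2 = 23·23 + 33·4·4 = 1057; y_2 = 23·4 + 4·23 = 184.
  From (x_2, y_2) = (1057, 184): x_3 = 23·1057 + 33·4·184 = 48599; y_3 = 23·184 + 4·1057 = 8460.
  From (x_3, y_3) = (48599, 8460): x_4 = 23·48599 + 33·4·8460 = 2234497; y_4 = 23·8460 + 4·48599 = 388976.
  From (x_4, y_4) = (2234497, 388976): x_5 = 23·2234497 + 33·4·388976 = 102738263; y_5 = 23·388976 + 4·2234497 = 17884436.
  From (x_5, y_5) = (102738263, 17884436): x_6 = 23·102738263 + 33·4·17884436 = 4723725601; y_6 = 23·17884436 + 4·102738263 = 822295080.
Step 3: Verify x_6² - 33·y_6² = 22313583553542811201 - 22313583553542811200 = 1 (should be 1). ✓

(x_1, y_1) = (23, 4); (x_6, y_6) = (4723725601, 822295080).


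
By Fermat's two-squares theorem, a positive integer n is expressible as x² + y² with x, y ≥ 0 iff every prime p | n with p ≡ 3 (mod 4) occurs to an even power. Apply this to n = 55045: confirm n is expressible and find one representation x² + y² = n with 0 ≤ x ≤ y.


Step 1: Factor n = 55045 = 5 · 101 · 109.
Step 2: Check the mod-4 condition on each prime factor: 5 ≡ 1 (mod 4), exponent 1; 101 ≡ 1 (mod 4), exponent 1; 109 ≡ 1 (mod 4), exponent 1.
All primes ≡ 3 (mod 4) appear to even exponent (or don't appear), so by the two-squares theorem n IS expressible as a sum of two squares.
Step 3: Build a representation. Here n = 5 · 101 · 109 is a product of primes ≡ 1 (mod 4). Each prime p ≡ 1 (mod 4) is itself a sum of two squares; find a² by testing p − a² for a perfect square:
  5: 5 − 1² = 4 = 2² ⇒ 5 = 1² + 2².
  101: 101 − 1² = 100 = 10² ⇒ 101 = 1² + 10².
  109: 109 − 1² = 108, 109 − 2² = 105, 109 − 3² = 100 = 10² ⇒ 109 = 3² + 10².
  Combine using the Brahmagupta–Fibonacci identity (a² + b²)(c² + d²) = (ac − bd)² + (ad + bc)² = (ac + bd)² + (ad − bc)²:
  5 · 101 = 505: from (1² + 2²)(1² + 10²), take (1·1 − 2·10, 1·10 + 2·1) = (1 − 20, 10 + 2) = (-19, 12); dropping signs (only squares matter) gives (19, 12); check 19² + 12² = 361 + 144 = 505 ✓.
  505 · 109 = 55045: from (19² + 12²)(3² + 10²), take (19·3 − 12·10, 19·10 + 12·3) = (57 − 120, 190 + 36) = (-63, 226); dropping signs (only squares matter) gives (63, 226); check 63² + 226² = 3969 + 51076 = 55045 ✓.
Step 4: Order so x ≤ y and verify: 63² + 226² = 3969 + 51076 = 55045 = n. ✓

n = 55045 = 63² + 226² (one valid representation with x ≤ y).


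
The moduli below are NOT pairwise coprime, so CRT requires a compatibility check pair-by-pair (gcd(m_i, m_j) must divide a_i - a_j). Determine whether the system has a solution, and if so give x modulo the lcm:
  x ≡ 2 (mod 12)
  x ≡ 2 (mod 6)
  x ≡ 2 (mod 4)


Moduli 12, 6, 4 are not pairwise coprime, so CRT works modulo lcm(m_i) when all pairwise compatibility conditions hold.
Pairwise compatibility: gcd(m_i, m_j) must divide a_i - a_j for every pair.
Merge one congruence at a time:
  Start: x ≡ 2 (mod 12).
  Combine with x ≡ 2 (mod 6): gcd(12, 6) = 6; 2 - 2 = 0, which IS divisible by 6, so compatible.
    Write x = 2 + 12·t and substitute into x ≡ 2 (mod 6): 12·t ≡ 2 − 2 = 0 (mod 6).
    Divide the congruence (and modulus) by g = 6: 2·t ≡ 0 (mod 1).
    Modulo 1 every t works; take t = 0.
    Then x = 2 + 12·0 = 2, valid modulo lcm(12, 6) = 12: x ≡ 2 (mod 12).
  Combine with x ≡ 2 (mod 4): gcd(12, 4) = 4; 2 - 2 = 0, which IS divisible by 4, so compatible.
    Write x = 2 + 12·t and substitute into x ≡ 2 (mod 4): 12·t ≡ 2 − 2 = 0 (mod 4).
    Divide the congruence (and modulus) by g = 4: 3·t ≡ 0 (mod 1).
    Modulo 1 every t works; take t = 0.
    Then x = 2 + 12·0 = 2, valid modulo lcm(12, 4) = 12: x ≡ 2 (mod 12).
Verify: 2 mod 12 = 2, 2 mod 6 = 2, 2 mod 4 = 2.

x ≡ 2 (mod 12).


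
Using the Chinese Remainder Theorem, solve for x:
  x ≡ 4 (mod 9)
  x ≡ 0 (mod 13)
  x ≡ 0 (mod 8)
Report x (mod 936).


Moduli 9, 13, 8 are pairwise coprime; by CRT there is a unique solution modulo M = 9 · 13 · 8 = 936.
Solve pairwise, accumulating the modulus:
  Start with x ≡ 4 (mod 9).
  Combine with x ≡ 0 (mod 13): since gcd(9, 13) = 1, we get a unique residue mod 117.
    Write x = 4 + 9·t and substitute into x ≡ 0 (mod 13): 9·t ≡ 0 − 4 = -4 (mod 13).
    Reduce coefficients mod 13: 9·t ≡ 9 (mod 13).
    The inverse of 9 mod 13 is 3 (since 9·3 = 27 = 2·13 + 1), so t ≡ 3·9 = 27 ≡ 1 (mod 13).
    Then x = 4 + 9·1 = 13, valid modulo lcm(9, 13) = 117: x ≡ 13 (mod 117).
  Combine with x ≡ 0 (mod 8): since gcd(117, 8) = 1, we get a unique residue mod 936.
    Write x = 13 + 117·t and substitute into x ≡ 0 (mod 8): 117·t ≡ 0 − 13 = -13 (mod 8).
    Reduce coefficients mod 8: 5·t ≡ 3 (mod 8).
    The inverse of 5 mod 8 is 5 (since 5·5 = 25 = 3·8 + 1), so t ≡ 5·3 = 15 ≡ 7 (mod 8).
    Then x = 13 + 117·7 = 832, valid modulo lcm(117, 8) = 936: x ≡ 832 (mod 936).
Verify: 832 mod 9 = 4 ✓, 832 mod 13 = 0 ✓, 832 mod 8 = 0 ✓.

x ≡ 832 (mod 936).


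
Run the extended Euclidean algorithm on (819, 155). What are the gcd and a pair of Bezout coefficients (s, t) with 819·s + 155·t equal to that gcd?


Euclidean algorithm on (819, 155) — divide until remainder is 0:
  819 = 5 · 155 + 44
  155 = 3 · 44 + 23
  44 = 1 · 23 + 21
  23 = 1 · 21 + 2
  21 = 10 · 2 + 1
  2 = 2 · 1 + 0
gcd(819, 155) = 1.
Track Bezout coefficients alongside the remainders: start with r₀ = 819 = a·1 + b·0 (s = 1, t = 0) and r₁ = 155 = a·0 + b·1 (s = 0, t = 1); each new remainder r_{k+1} = r_{k-1} − q_k·r_k inherits s_{k+1} = s_{k-1} − q_k·s_k, t_{k+1} = t_{k-1} − q_k·t_k, so r_k = a·s_k + b·t_k at every step:
  q = 5: r = 44, s = 1 − 5·0 = 1, t = 0 − 5·1 = -5  (check: 819·1 + 155·(-5) = 44)
  q = 3: r = 23, s = 0 − 3·1 = -3, t = 1 − 3·(-5) = 16  (check: 819·(-3) + 155·16 = 23)
  q = 1: r = 21, s = 1 − 1·(-3) = 4, t = -5 − 1·16 = -21  (check: 819·4 + 155·(-21) = 21)
  q = 1: r = 2, s = -3 − 1·4 = -7, t = 16 − 1·(-21) = 37  (check: 819·(-7) + 155·37 = 2)
  q = 10: r = 1, s = 4 − 10·(-7) = 74, t = -21 − 10·37 = -391  (check: 819·74 + 155·(-391) = 1)
The row with r = 1 (the gcd) gives the Bezout coefficients s = 74, t = -391.
Result: 819 · (74) + 155 · (-391) = 1.

gcd(819, 155) = 1; s = 74, t = -391 (check: 819·74 + 155·(-391) = 1).


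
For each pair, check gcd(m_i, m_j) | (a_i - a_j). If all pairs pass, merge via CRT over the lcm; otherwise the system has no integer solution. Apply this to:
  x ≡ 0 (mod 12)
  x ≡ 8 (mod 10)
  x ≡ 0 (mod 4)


Moduli 12, 10, 4 are not pairwise coprime, so CRT works modulo lcm(m_i) when all pairwise compatibility conditions hold.
Pairwise compatibility: gcd(m_i, m_j) must divide a_i - a_j for every pair.
Merge one congruence at a time:
  Start: x ≡ 0 (mod 12).
  Combine with x ≡ 8 (mod 10): gcd(12, 10) = 2; 8 - 0 = 8, which IS divisible by 2, so compatible.
    Write x = 0 + 12·t and substitute into x ≡ 8 (mod 10): 12·t ≡ 8 − 0 = 8 (mod 10).
    Divide the congruence (and modulus) by g = 2: 6·t ≡ 4 (mod 5).
    Reduce coefficients mod 5: 1·t ≡ 4 (mod 5).
    So t ≡ 4 (mod 5).
    Then x = 0 + 12·4 = 48, valid modulo lcm(12, 10) = 60: x ≡ 48 (mod 60).
  Combine with x ≡ 0 (mod 4): gcd(60, 4) = 4; 0 - 48 = -48, which IS divisible by 4, so compatible.
    Write x = 48 + 60·t and substitute into x ≡ 0 (mod 4): 60·t ≡ 0 − 48 = -48 (mod 4).
    Divide the congruence (and modulus) by g = 4: 15·t ≡ -12 (mod 1).
    Modulo 1 every t works; take t = 0.
    Then x = 48 + 60·0 = 48, valid modulo lcm(60, 4) = 60: x ≡ 48 (mod 60).
Verify: 48 mod 12 = 0, 48 mod 10 = 8, 48 mod 4 = 0.

x ≡ 48 (mod 60).


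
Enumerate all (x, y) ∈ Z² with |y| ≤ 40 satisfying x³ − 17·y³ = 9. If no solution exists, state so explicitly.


The equation is x³ - 17y³ = 9. For fixed y, x³ = 17·y³ + 9, so a solution requires the RHS to be a perfect cube.
Strategy: iterate y from -40 to 40, compute RHS = 17·y³ + 9, and check whether it is a (positive or negative) perfect cube.
Check small values of y:
  y = 0: RHS = 9 is not a perfect cube.
  y = 1: RHS = 26 is not a perfect cube.
  y = -1: RHS = -8 = (-2)³ ⇒ x = -2 works.
  y = 2: RHS = 145 is not a perfect cube.
  y = -2: RHS = -127 is not a perfect cube.
  y = 3: RHS = 468 is not a perfect cube.
  y = -3: RHS = -450 is not a perfect cube.
Continuing the search up to |y| = 40 finds no further solutions beyond those listed.
Collected solutions: (-2, -1).

Solutions (with |y| ≤ 40): (-2, -1).


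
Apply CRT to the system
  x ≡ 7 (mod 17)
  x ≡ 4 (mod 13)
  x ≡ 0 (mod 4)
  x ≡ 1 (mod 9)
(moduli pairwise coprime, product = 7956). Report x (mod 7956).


Product of moduli M = 17 · 13 · 4 · 9 = 7956.
Merge one congruence at a time:
  Start: x ≡ 7 (mod 17).
  Combine with x ≡ 4 (mod 13); new modulus lcm = 221.
    Write x = 7 + 17·t and substitute into x ≡ 4 (mod 13): 17·t ≡ 4 − 7 = -3 (mod 13).
    Reduce coefficients mod 13: 4·t ≡ 10 (mod 13).
    The inverse of 4 mod 13 is 10 (since 4·10 = 40 = 3·13 + 1), so t ≡ 10·10 = 100 ≡ 9 (mod 13).
    Then x = 7 + 17·9 = 160, valid modulo lcm(17, 13) = 221: x ≡ 160 (mod 221).
  Combine with x ≡ 0 (mod 4); new modulus lcm = 884.
    Write x = 160 + 221·t and substitute into x ≡ 0 (mod 4): 221·t ≡ 0 − 160 = -160 (mod 4).
    Reduce coefficients mod 4: 1·t ≡ 0 (mod 4).
    So t ≡ 0 (mod 4).
    Then x = 160 + 221·0 = 160, valid modulo lcm(221, 4) = 884: x ≡ 160 (mod 884).
  Combine with x ≡ 1 (mod 9); new modulus lcm = 7956.
    Write x = 160 + 884·t and substitute into x ≡ 1 (mod 9): 884·t ≡ 1 − 160 = -159 (mod 9).
    Reduce coefficients mod 9: 2·t ≡ 3 (mod 9).
    The inverse of 2 mod 9 is 5 (since 2·5 = 10 = 1·9 + 1), so t ≡ 5·3 = 15 ≡ 6 (mod 9).
    Then x = 160 + 884·6 = 5464, valid modulo lcm(884, 9) = 7956: x ≡ 5464 (mod 7956).
Verify against each original: 5464 mod 17 = 7, 5464 mod 13 = 4, 5464 mod 4 = 0, 5464 mod 9 = 1.

x ≡ 5464 (mod 7956).


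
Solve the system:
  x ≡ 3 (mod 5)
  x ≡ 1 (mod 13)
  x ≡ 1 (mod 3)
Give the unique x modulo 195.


Moduli 5, 13, 3 are pairwise coprime; by CRT there is a unique solution modulo M = 5 · 13 · 3 = 195.
Solve pairwise, accumulating the modulus:
  Start with x ≡ 3 (mod 5).
  Combine with x ≡ 1 (mod 13): since gcd(5, 13) = 1, we get a unique residue mod 65.
    Write x = 3 + 5·t and substitute into x ≡ 1 (mod 13): 5·t ≡ 1 − 3 = -2 (mod 13).
    Reduce coefficients mod 13: 5·t ≡ 11 (mod 13).
    The inverse of 5 mod 13 is 8 (since 5·8 = 40 = 3·13 + 1), so t ≡ 8·11 = 88 ≡ 10 (mod 13).
    Then x = 3 + 5·10 = 53, valid modulo lcm(5, 13) = 65: x ≡ 53 (mod 65).
  Combine with x ≡ 1 (mod 3): since gcd(65, 3) = 1, we get a unique residue mod 195.
    Write x = 53 + 65·t and substitute into x ≡ 1 (mod 3): 65·t ≡ 1 − 53 = -52 (mod 3).
    Reduce coefficients mod 3: 2·t ≡ 2 (mod 3).
    The inverse of 2 mod 3 is 2 (since 2·2 = 4 = 1·3 + 1), so t ≡ 2·2 = 4 ≡ 1 (mod 3).
    Then x = 53 + 65·1 = 118, valid modulo lcm(65, 3) = 195: x ≡ 118 (mod 195).
Verify: 118 mod 5 = 3 ✓, 118 mod 13 = 1 ✓, 118 mod 3 = 1 ✓.

x ≡ 118 (mod 195).


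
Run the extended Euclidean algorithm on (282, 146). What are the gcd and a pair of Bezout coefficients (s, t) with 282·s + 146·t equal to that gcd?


Euclidean algorithm on (282, 146) — divide until remainder is 0:
  282 = 1 · 146 + 136
  146 = 1 · 136 + 10
  136 = 13 · 10 + 6
  10 = 1 · 6 + 4
  6 = 1 · 4 + 2
  4 = 2 · 2 + 0
gcd(282, 146) = 2.
Track Bezout coefficients alongside the remainders: start with r₀ = 282 = a·1 + b·0 (s = 1, t = 0) and r₁ = 146 = a·0 + b·1 (s = 0, t = 1); each new remainder r_{k+1} = r_{k-1} − q_k·r_k inherits s_{k+1} = s_{k-1} − q_k·s_k, t_{k+1} = t_{k-1} − q_k·t_k, so r_k = a·s_k + b·t_k at every step:
  q = 1: r = 136, s = 1 − 1·0 = 1, t = 0 − 1·1 = -1  (check: 282·1 + 146·(-1) = 136)
  q = 1: r = 10, s = 0 − 1·1 = -1, t = 1 − 1·(-1) = 2  (check: 282·(-1) + 146·2 = 10)
  q = 13: r = 6, s = 1 − 13·(-1) = 14, t = -1 − 13·2 = -27  (check: 282·14 + 146·(-27) = 6)
  q = 1: r = 4, s = -1 − 1·14 = -15, t = 2 − 1·(-27) = 29  (check: 282·(-15) + 146·29 = 4)
  q = 1: r = 2, s = 14 − 1·(-15) = 29, t = -27 − 1·29 = -56  (check: 282·29 + 146·(-56) = 2)
The row with r = 2 (the gcd) gives the Bezout coefficients s = 29, t = -56.
Result: 282 · (29) + 146 · (-56) = 2.

gcd(282, 146) = 2; s = 29, t = -56 (check: 282·29 + 146·(-56) = 2).


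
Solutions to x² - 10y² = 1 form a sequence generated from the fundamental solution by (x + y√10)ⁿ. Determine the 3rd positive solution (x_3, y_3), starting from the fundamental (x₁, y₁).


Step 1: Find the fundamental solution (x₁, y₁) of x² - 10y² = 1.
  Expand √10 as a continued fraction. a₀ = ⌊√10⌋ = 3; iterate m_{k+1} = d_k·a_k − m_k, d_{k+1} = (10 − m_{k+1}²)/d_k, a_{k+1} = ⌊(a₀ + m_{k+1})/d_{k+1}⌋ (starting m₀ = 0, d₀ = 1), with convergents p_k = a_k·p_{k-1} + p_{k-2}, q_k = a_k·q_{k-1} + q_{k-2} (p₋₁ = 1, q₋₁ = 0):
  k = 0: a₀ = 3; p₀/q₀ = 3/1; p₀² − 10·q₀² = 9 − 10 = -1.
  k = 1: m = 3, d = 1, a = ⌊(3 + 3)/1⌋ = 6; p/q = (6·3 + 1)/(6·1 + 0) = 19/6; p² − 10·q² = 361 − 360 = 1.
  The first convergent with p² − 10·q² = 1 gives the fundamental solution (x₁, y₁) = (19, 6).
Step 2: Apply the recurrence (x_{n+1}, y_{n+1}) = (x₁x_n + 10y₁y_n, x₁y_n + y₁x_n) repeatedly.
  From (x_1, y_1) = (19, 6): x_2 = 19·19 + 10·6·6 = 721; y_2 = 19·6 + 6·19 = 228.
  From (x_2, y_2) = (721, 228): x_3 = 19·721 + 10·6·228 = 27379; y_3 = 19·228 + 6·721 = 8658.
Step 3: Verify x_3² - 10·y_3² = 749609641 - 749609640 = 1 (should be 1). ✓

(x_1, y_1) = (19, 6); (x_3, y_3) = (27379, 8658).


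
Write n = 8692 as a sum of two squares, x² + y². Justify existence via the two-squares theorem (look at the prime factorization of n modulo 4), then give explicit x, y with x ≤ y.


Step 1: Factor n = 8692 = 2^2 · 41 · 53.
Step 2: Check the mod-4 condition on each prime factor: 2 = 2 (special); 41 ≡ 1 (mod 4), exponent 1; 53 ≡ 1 (mod 4), exponent 1.
All primes ≡ 3 (mod 4) appear to even exponent (or don't appear), so by the two-squares theorem n IS expressible as a sum of two squares.
Step 3: Build a representation. Group n = k² · m with k = 2 and m = 41 · 53 = 2173 (a product of primes ≡ 1 (mod 4)); a representation of m scales to one of n via (k·x)² + (k·y)² = k²(x² + y²). Each prime p ≡ 1 (mod 4) is itself a sum of two squares; find a² by testing p − a² for a perfect square:
  41: 41 − 1² = 40, 41 − 2² = 37, 41 − 3² = 32, 41 − 4² = 25 = 5² ⇒ 41 = 4² + 5².
  53: 53 − 1² = 52, 53 − 2² = 49 = 7² ⇒ 53 = 2² + 7².
  Combine using the Brahmagupta–Fibonacci identity (a² + b²)(c² + d²) = (ac − bd)² + (ad + bc)² = (ac + bd)² + (ad − bc)²:
  41 · 53 = 2173: from (4² + 5²)(2² + 7²), take (4·2 − 5·7, 4·7 + 5·2) = (8 − 35, 28 + 10) = (-27, 38); dropping signs (only squares matter) gives (27, 38); check 27² + 38² = 729 + 1444 = 2173 ✓.
  Scale by k = 2: (2·27, 2·38) = (54, 76).
Step 4: Order so x ≤ y and verify: 54² + 76² = 2916 + 5776 = 8692 = n. ✓

n = 8692 = 54² + 76² (one valid representation with x ≤ y).
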